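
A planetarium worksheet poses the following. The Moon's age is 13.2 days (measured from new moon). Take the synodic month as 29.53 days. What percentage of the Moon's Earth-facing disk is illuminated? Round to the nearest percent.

Phase angle: θ = 360°·(13.2 d)/(29.53 d) = 160.9°.
Illuminated fraction = (1 − cos 160.9°)/2 = (1 − (-0.945))/2 ≈ 0.973, so 97%.

97%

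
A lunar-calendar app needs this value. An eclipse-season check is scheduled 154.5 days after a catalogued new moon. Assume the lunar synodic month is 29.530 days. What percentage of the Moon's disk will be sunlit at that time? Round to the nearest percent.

Reduce mod P: 154.5 − 5×29.530 = 6.85 d into the current lunation.
Elongation θ = 360° × 6.85/29.530 ≈ 83.5°.
With cos θ = 0.113, the lit fraction is (1 − 0.113)/2 ≈ 0.443, so 44%.

44%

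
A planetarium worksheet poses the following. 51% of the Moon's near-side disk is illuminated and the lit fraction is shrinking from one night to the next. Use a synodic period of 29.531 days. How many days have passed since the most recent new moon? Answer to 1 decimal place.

22.1 days

From f = (1 − cos θ)/2: cos θ = 1 − 2×0.51 = -0.020; arccos → 91.1°.
Since the Moon is past full (waning), take the reflex angle: θ = 360° − 91.1° = 268.9°.
At 360°/29.531 d per day, 268.9° corresponds to 22.05 days.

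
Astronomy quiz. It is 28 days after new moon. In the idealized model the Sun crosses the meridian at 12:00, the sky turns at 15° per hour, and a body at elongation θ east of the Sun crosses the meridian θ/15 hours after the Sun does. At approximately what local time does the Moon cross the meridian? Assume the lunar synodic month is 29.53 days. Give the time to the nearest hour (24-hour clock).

The Moon has covered 28/29.53 of its cycle, so θ ≈ 360° × 28/29.53 = 341.3°.
The Moon trails the Sun by θ/15 = 341.3/15 ≈ 22.76 hours.
12:00 + 22.76 h ≈ 10:45 → 11:00 to the nearest hour.

11:00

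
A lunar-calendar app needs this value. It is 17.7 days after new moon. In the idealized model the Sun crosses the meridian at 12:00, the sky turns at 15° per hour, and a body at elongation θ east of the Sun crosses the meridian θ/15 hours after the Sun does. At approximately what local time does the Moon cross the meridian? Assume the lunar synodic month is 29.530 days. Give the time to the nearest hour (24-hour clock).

Elongation θ = 360° × 17.7/29.530 ≈ 215.8°.
The Moon trails the Sun by θ/15 = 215.8/15 ≈ 14.39 hours.
12:00 + 14.39 h ≈ 02:23 → 02:00 to the nearest hour.

02:00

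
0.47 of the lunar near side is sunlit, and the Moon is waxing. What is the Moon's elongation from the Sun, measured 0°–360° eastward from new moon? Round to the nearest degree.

87°

cos θ = 1 − 2f = 0.060, giving a principal value of 86.6°.
Waxing ⇒ before full, so θ = 86.6°.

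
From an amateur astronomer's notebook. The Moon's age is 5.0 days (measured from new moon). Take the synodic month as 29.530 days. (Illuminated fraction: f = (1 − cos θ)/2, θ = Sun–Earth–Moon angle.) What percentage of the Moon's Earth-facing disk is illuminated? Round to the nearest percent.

Elongation θ = 360° × 5.0/29.530 ≈ 61.0°.
Illuminated fraction = (1 − cos 61.0°)/2 = (1 − 0.485)/2 ≈ 0.257, so 26%.

26%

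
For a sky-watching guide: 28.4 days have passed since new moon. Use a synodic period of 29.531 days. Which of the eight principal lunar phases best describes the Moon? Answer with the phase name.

new moon

At 28.4/29.531 of the cycle, θ ≈ 346° — the new moon range.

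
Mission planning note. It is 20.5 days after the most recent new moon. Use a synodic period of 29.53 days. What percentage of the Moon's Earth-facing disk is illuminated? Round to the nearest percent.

Elongation θ = 360° × 20.5/29.53 ≈ 249.9°.
cos 249.9° = (-0.343), so f = (1 − (-0.343))/2 = 0.672, so 67%.

67%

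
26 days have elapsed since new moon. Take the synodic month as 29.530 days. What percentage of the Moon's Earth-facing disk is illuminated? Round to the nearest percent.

13%

Elongation θ = 360° × 26/29.530 ≈ 317.0°.
With cos θ = 0.731, the lit fraction is (1 − 0.731)/2 ≈ 0.135, so 13%.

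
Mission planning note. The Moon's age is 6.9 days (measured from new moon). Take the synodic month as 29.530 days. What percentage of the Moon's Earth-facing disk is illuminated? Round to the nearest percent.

Elongation θ = 360° × 6.9/29.530 ≈ 84.1°.
Illuminated fraction = (1 − cos 84.1°)/2 = (1 − 0.102)/2 ≈ 0.449, so 45%.

45%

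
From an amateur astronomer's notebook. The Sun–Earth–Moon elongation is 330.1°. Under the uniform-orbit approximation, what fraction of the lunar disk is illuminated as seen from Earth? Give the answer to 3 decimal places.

0.067

cos 330.1° = 0.867, so f = (1 − 0.867)/2 = 0.067.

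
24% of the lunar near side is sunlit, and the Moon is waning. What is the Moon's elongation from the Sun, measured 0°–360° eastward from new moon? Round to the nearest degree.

301°

From f = (1 − cos θ)/2: cos θ = 1 − 2×0.24 = 0.520; arccos → 58.7°.
Waning ⇒ past full, so θ = 360° − 58.7° = 301.3°.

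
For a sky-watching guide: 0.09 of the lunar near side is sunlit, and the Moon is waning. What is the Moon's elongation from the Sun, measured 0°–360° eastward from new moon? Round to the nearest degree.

From f = (1 − cos θ)/2: cos θ = 1 − 2×0.09 = 0.820; arccos → 34.9°.
Since the Moon is past full (waning), take the reflex angle: θ = 360° − 34.9° = 325.1°.

325°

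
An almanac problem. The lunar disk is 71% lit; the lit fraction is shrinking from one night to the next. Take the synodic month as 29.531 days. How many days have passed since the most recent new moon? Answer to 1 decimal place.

20.1 days

cos θ = 1 − 2f = -0.420, giving a principal value of 114.8°.
Since the Moon is past full (waning), take the reflex angle: θ = 360° − 114.8° = 245.2°.
At 360°/29.531 d per day, 245.2° corresponds to 20.11 days.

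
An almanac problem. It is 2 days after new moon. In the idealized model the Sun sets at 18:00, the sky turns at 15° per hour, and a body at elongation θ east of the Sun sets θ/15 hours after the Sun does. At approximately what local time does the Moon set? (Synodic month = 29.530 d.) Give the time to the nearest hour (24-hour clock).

20:00

The Moon has covered 2/29.530 of its cycle, so θ ≈ 360° × 2/29.530 = 24.4°.
The Moon trails the Sun by θ/15 = 24.4/15 ≈ 1.63 hours.
18:00 + 1.63 h ≈ 19:38 → 20:00 to the nearest hour.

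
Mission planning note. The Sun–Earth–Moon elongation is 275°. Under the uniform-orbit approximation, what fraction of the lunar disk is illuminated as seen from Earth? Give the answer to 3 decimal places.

cos 275° = 0.087, so f = (1 − 0.087)/2 = 0.456.

0.456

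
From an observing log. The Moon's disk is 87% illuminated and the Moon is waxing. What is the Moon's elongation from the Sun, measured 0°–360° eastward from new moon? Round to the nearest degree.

Invert f = (1 − cos θ)/2 to get cos θ = 1 − 2(0.87) = -0.740, hence θ₀ = arccos -0.740 = 137.7°.
Waxing ⇒ before full, so θ = 137.7°.

138°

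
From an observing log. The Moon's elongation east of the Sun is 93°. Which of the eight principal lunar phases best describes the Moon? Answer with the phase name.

first quarter

The first quarter sector spans roughly 68°–112°; 93° falls inside it.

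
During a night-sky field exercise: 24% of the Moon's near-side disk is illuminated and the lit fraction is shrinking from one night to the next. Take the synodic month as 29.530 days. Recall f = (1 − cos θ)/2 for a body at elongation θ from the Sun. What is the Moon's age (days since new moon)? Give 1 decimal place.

cos θ = 1 − 2f = 0.520, giving a principal value of 58.7°.
A waning Moon lies in 180°–360°, so θ = 360° − 58.7° = 301.3°.
That fraction of the synodic month is 301.3/360 × 29.530 d ≈ 24.72 d.

24.7 days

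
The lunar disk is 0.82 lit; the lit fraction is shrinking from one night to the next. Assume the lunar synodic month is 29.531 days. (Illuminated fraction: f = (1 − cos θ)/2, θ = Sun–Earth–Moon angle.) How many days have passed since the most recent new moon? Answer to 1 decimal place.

18.9 days

cos θ = 1 − 2f = -0.640, giving a principal value of 129.8°.
A waning Moon lies in 180°–360°, so θ = 360° − 129.8° = 230.2°.
Age = 29.531 × 230.2°/360° ≈ 18.88 days.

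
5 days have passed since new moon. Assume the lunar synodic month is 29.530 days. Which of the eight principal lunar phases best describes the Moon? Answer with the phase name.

At 5/29.530 of the cycle, θ ≈ 61° — the waxing crescent range.

waxing crescent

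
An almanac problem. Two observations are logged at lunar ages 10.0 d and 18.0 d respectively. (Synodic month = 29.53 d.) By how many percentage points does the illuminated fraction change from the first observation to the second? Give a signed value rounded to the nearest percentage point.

+12 percentage points

First observation: θ = 360°·10.0/29.53 = 121.9°, so f = 0.764.
Second observation: θ = 219.4°, f = 0.886.
Δf = 0.886 − 0.764 = +0.122, i.e. +12 pp.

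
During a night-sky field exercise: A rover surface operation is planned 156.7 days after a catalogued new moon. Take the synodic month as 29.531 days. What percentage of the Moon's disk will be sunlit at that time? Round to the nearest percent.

67%

Reduce mod P: 156.7 − 5×29.531 = 9.04 d into the current lunation.
Elongation θ = 360° × 9.04/29.531 ≈ 110.3°.
Illuminated fraction = (1 − cos 110.3°)/2 = (1 − (-0.346))/2 ≈ 0.673, so 67%.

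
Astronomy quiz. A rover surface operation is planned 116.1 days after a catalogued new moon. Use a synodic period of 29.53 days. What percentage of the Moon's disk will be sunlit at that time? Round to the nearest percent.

5%

Reduce mod P: 116.1 − 3×29.53 = 27.51 d into the current lunation.
Phase angle: θ = 360°·(27.51 d)/(29.53 d) = 335.4°.
With cos θ = 0.909, the lit fraction is (1 − 0.909)/2 ≈ 0.045, so 5%.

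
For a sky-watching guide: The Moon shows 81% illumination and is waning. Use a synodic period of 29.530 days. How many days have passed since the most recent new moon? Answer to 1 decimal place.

19.0 days

Invert f = (1 − cos θ)/2 to get cos θ = 1 − 2(0.81) = -0.620, hence θ₀ = arccos -0.620 = 128.3°.
A waning Moon lies in 180°–360°, so θ = 360° − 128.3° = 231.7°.
Age = 29.530 × 231.7°/360° ≈ 19.00 days.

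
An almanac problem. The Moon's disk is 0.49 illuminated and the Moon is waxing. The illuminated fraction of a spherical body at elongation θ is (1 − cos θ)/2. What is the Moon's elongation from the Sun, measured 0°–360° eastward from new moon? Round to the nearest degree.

From f = (1 − cos θ)/2: cos θ = 1 − 2×0.49 = 0.020; arccos → 88.9°.
Waxing ⇒ before full, so θ = 88.9°.

89°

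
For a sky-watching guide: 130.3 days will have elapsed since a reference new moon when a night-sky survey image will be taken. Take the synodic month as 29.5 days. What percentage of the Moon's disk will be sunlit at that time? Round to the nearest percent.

93%

Reduce mod P: 130.3 − 4×29.5 = 12.30 d into the current lunation.
The Moon has covered 12.30/29.5 of its cycle, so θ ≈ 360° × 12.30/29.5 = 150.1°.
Illuminated fraction = (1 − cos 150.1°)/2 = (1 − (-0.867))/2 ≈ 0.933, so 93%.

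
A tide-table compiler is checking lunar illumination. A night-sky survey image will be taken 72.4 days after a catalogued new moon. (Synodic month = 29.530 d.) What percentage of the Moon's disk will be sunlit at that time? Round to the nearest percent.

Reduce mod P: 72.4 − 2×29.530 = 13.34 d into the current lunation.
Elongation θ = 360° × 13.34/29.530 ≈ 162.6°.
Illuminated fraction = (1 − cos 162.6°)/2 = (1 − (-0.954))/2 ≈ 0.977, so 98%.

98%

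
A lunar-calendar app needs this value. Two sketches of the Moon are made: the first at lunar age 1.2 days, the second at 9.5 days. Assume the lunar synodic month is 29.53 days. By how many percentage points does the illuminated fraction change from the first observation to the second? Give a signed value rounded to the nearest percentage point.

θ₁ = 360° × 1.2/29.53 = 14.6°, f₁ = (1 − cos θ₁)/2 = 0.016.
θ₂ = 360° × 9.5/29.53 = 115.8°, f₂ = (1 − cos θ₂)/2 = 0.718.
Change = f₂ − f₁ = +0.702 → +70 percentage points.

+70 pp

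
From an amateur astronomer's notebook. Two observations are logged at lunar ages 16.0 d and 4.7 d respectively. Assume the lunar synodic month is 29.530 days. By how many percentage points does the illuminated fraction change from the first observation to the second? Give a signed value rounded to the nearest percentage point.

-75 percentage points

θ₁ = 360° × 16.0/29.530 = 195.1°, f₁ = (1 − cos θ₁)/2 = 0.983.
θ₂ = 360° × 4.7/29.530 = 57.3°, f₂ = (1 − cos θ₂)/2 = 0.230.
Change = f₂ − f₁ = -0.753 → -75 percentage points.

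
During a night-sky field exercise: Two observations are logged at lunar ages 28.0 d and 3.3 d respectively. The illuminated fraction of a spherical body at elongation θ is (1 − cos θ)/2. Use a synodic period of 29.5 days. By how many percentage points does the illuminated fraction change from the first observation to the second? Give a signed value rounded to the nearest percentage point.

θ₁ = 360° × 28.0/29.5 = 341.7°, f₁ = (1 − cos θ₁)/2 = 0.025.
θ₂ = 360° × 3.3/29.5 = 40.3°, f₂ = (1 − cos θ₂)/2 = 0.119.
Change = f₂ − f₁ = +0.093 → +9 percentage points.

+9 percentage points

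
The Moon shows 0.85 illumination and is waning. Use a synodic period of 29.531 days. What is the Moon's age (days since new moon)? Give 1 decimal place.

Invert f = (1 − cos θ)/2 to get cos θ = 1 − 2(0.85) = -0.700, hence θ₀ = arccos -0.700 = 134.4°.
A waning Moon lies in 180°–360°, so θ = 360° − 134.4° = 225.6°.
That fraction of the synodic month is 225.6/360 × 29.531 d ≈ 18.50 d.

18.5 days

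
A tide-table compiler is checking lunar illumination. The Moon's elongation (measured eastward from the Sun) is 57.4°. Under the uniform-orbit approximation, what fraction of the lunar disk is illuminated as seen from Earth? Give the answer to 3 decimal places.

0.231

Half-versine of 57.4°: (1 − 0.539)/2 = 0.231.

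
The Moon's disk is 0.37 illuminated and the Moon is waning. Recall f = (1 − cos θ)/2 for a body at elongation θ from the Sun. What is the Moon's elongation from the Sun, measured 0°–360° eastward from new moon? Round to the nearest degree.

Invert f = (1 − cos θ)/2 to get cos θ = 1 − 2(0.37) = 0.260, hence θ₀ = arccos 0.260 = 74.9°.
Waning ⇒ past full, so θ = 360° − 74.9° = 285.1°.

285°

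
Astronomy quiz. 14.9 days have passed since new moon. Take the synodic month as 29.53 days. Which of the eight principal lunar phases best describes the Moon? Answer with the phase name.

full moon

At 14.9/29.53 of the cycle, θ ≈ 182° — the full moon range.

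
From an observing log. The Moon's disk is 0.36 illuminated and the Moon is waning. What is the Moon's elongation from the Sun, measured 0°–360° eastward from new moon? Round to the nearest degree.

286°

Invert f = (1 − cos θ)/2 to get cos θ = 1 − 2(0.36) = 0.280, hence θ₀ = arccos 0.280 = 73.7°.
Waning ⇒ past full, so θ = 360° − 73.7° = 286.3°.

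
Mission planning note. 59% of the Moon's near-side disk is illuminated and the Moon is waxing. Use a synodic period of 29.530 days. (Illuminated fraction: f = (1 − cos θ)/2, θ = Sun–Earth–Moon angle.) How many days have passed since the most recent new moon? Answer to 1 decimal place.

Invert f = (1 − cos θ)/2 to get cos θ = 1 − 2(0.59) = -0.180, hence θ₀ = arccos -0.180 = 100.4°.
The Moon is waxing (0°–180°), so θ = 100.4° directly.
At 360°/29.530 d per day, 100.4° corresponds to 8.23 days.

8.2 days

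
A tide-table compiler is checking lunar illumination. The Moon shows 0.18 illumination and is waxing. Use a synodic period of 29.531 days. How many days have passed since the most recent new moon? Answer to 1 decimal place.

4.1 days

Invert f = (1 − cos θ)/2 to get cos θ = 1 − 2(0.18) = 0.640, hence θ₀ = arccos 0.640 = 50.2°.
The Moon is waxing (0°–180°), so θ = 50.2° directly.
Age = 29.531 × 50.2°/360° ≈ 4.12 days.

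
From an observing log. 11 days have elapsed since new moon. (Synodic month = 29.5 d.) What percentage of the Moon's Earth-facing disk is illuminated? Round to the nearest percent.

Phase angle: θ = 360°·(11 d)/(29.5 d) = 134.2°.
Illuminated fraction = (1 − cos 134.2°)/2 = (1 − (-0.698))/2 ≈ 0.849, so 85%.

85%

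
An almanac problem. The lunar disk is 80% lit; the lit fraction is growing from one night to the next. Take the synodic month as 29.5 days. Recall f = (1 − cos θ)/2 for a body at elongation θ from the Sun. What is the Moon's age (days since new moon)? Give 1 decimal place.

10.4 days

cos θ = 1 − 2f = -0.600, giving a principal value of 126.9°.
Before full moon the principal value applies: θ = 126.9°.
At 360°/29.5 d per day, 126.9° corresponds to 10.40 days.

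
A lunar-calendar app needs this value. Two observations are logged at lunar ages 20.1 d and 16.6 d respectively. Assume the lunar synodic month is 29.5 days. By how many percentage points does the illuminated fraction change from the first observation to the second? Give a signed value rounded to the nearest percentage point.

First observation: θ = 360°·20.1/29.5 = 245.3°, so f = 0.709.
Second observation: θ = 202.6°, f = 0.962.
Δf = 0.962 − 0.709 = +0.253, i.e. +25 pp.

+25 percentage points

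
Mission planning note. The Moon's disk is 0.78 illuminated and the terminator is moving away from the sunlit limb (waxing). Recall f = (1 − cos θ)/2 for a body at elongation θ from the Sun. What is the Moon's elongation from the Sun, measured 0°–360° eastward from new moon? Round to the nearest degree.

124°

cos θ = 1 − 2f = -0.560, giving a principal value of 124.1°.
The Moon is waxing (0°–180°), so θ = 124.1° directly.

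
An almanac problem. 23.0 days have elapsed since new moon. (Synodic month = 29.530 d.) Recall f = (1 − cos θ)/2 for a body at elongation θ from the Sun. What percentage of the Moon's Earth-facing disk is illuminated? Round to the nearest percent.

The Moon has covered 23.0/29.530 of its cycle, so θ ≈ 360° × 23.0/29.530 = 280.4°.
Illuminated fraction = (1 − cos 280.4°)/2 = (1 − 0.180)/2 ≈ 0.410, so 41%.

41%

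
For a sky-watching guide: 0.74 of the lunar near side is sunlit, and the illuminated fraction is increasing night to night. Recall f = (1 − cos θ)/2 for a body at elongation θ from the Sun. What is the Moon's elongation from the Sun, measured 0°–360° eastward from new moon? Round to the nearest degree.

cos θ = 1 − 2f = -0.480, giving a principal value of 118.7°.
Waxing ⇒ before full, so θ = 118.7°.

119°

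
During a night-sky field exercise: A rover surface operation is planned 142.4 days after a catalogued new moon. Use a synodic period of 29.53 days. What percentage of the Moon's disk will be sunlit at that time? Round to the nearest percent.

28%

142.4/29.53 = 4.822 lunations, so 4 complete cycles and 24.28 d into the next.
Elongation θ = 360° × 24.28/29.53 ≈ 296.0°.
With cos θ = 0.438, the lit fraction is (1 − 0.438)/2 ≈ 0.281, so 28%.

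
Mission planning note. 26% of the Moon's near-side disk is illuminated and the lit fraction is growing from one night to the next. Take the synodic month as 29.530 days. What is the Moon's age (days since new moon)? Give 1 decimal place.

cos θ = 1 − 2f = 0.480, giving a principal value of 61.3°.
The Moon is waxing (0°–180°), so θ = 61.3° directly.
Age = 29.530 × 61.3°/360° ≈ 5.03 days.

5.0 days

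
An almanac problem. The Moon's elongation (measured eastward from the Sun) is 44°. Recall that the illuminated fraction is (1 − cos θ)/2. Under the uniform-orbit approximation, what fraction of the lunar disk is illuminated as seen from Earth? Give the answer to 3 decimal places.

0.140

Half-versine of 44°: (1 − 0.719)/2 = 0.140.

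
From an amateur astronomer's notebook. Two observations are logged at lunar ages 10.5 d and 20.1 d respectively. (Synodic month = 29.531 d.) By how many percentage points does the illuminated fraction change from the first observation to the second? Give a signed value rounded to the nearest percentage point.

-10 pp

First observation: θ = 360°·10.5/29.531 = 128.0°, so f = 0.808.
Second observation: θ = 245.0°, f = 0.711.
Δf = 0.711 − 0.808 = -0.097, i.e. -10 pp.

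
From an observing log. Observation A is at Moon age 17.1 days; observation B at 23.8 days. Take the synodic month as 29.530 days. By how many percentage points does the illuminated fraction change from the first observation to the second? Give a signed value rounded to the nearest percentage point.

θ₁ = 360° × 17.1/29.530 = 208.5°, f₁ = (1 − cos θ₁)/2 = 0.940.
θ₂ = 360° × 23.8/29.530 = 290.1°, f₂ = (1 − cos θ₂)/2 = 0.328.
Change = f₂ − f₁ = -0.612 → -61 percentage points.

-61 pp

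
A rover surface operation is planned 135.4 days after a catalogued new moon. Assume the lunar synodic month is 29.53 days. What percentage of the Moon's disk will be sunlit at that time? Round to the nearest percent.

135.4/29.53 = 4.585 lunations, so 4 complete cycles and 17.28 d into the next.
The Moon has covered 17.28/29.53 of its cycle, so θ ≈ 360° × 17.28/29.53 = 210.7°.
Illuminated fraction = (1 − cos 210.7°)/2 = (1 − (-0.860))/2 ≈ 0.930, so 93%.

93%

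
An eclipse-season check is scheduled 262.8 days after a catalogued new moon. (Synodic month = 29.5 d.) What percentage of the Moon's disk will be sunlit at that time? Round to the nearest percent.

262.8 d spans 8 complete synodic months (8 × 29.5 = 236.00 d) plus 26.80 d.
Phase angle: θ = 360°·(26.80 d)/(29.5 d) = 327.1°.
With cos θ = 0.839, the lit fraction is (1 − 0.839)/2 ≈ 0.080, so 8%.

8%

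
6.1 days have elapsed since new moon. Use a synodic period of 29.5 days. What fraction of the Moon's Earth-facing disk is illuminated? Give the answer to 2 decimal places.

The Moon has covered 6.1/29.5 of its cycle, so θ ≈ 360° × 6.1/29.5 = 74.4°.
With cos θ = 0.268, the lit fraction is (1 − 0.268)/2 ≈ 0.366.

0.37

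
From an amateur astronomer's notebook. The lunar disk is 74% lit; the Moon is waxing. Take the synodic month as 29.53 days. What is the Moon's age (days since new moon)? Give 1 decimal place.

9.7 days

cos θ = 1 − 2f = -0.480, giving a principal value of 118.7°.
Before full moon the principal value applies: θ = 118.7°.
Age = 29.53 × 118.7°/360° ≈ 9.74 days.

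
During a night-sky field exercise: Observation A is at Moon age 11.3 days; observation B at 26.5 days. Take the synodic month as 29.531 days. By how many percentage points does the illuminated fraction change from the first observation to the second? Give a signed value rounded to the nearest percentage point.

-77 pp

First observation: θ = 360°·11.3/29.531 = 137.8°, so f = 0.870.
Second observation: θ = 323.1°, f = 0.100.
Δf = 0.100 − 0.870 = -0.770, i.e. -77 pp.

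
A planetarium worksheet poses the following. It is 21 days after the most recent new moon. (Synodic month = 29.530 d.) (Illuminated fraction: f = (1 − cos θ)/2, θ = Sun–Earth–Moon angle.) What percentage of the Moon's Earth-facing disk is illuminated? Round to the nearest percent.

The Moon has covered 21/29.530 of its cycle, so θ ≈ 360° × 21/29.530 = 256.0°.
Illuminated fraction = (1 − cos 256.0°)/2 = (1 − (-0.242))/2 ≈ 0.621, so 62%.

62%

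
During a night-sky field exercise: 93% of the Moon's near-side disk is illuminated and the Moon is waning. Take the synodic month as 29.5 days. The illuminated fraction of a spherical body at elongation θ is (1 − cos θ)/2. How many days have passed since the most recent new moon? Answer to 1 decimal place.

17.3 days

Invert f = (1 − cos θ)/2 to get cos θ = 1 − 2(0.93) = -0.860, hence θ₀ = arccos -0.860 = 149.3°.
Waning ⇒ past full, so θ = 360° − 149.3° = 210.7°.
At 360°/29.5 d per day, 210.7° corresponds to 17.26 days.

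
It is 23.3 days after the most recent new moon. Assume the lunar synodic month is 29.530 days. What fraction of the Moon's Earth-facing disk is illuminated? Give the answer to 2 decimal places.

Phase angle: θ = 360°·(23.3 d)/(29.530 d) = 284.1°.
Illuminated fraction = (1 − cos 284.1°)/2 = (1 − 0.243)/2 ≈ 0.379.

0.38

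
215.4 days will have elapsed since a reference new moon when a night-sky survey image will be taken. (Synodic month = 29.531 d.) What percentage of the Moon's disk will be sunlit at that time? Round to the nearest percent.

215.4 d spans 7 complete synodic months (7 × 29.531 = 206.72 d) plus 8.68 d.
Elongation θ = 360° × 8.68/29.531 ≈ 105.9°.
Illuminated fraction = (1 − cos 105.9°)/2 = (1 − (-0.273))/2 ≈ 0.637, so 64%.

64%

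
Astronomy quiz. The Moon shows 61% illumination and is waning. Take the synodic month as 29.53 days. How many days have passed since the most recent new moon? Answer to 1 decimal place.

21.1 days

Invert f = (1 − cos θ)/2 to get cos θ = 1 − 2(0.61) = -0.220, hence θ₀ = arccos -0.220 = 102.7°.
A waning Moon lies in 180°–360°, so θ = 360° − 102.7° = 257.3°.
At 360°/29.53 d per day, 257.3° corresponds to 21.11 days.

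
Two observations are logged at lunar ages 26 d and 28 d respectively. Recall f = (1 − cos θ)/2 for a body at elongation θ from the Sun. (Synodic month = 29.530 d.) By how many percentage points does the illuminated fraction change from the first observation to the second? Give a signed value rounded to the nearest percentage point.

θ₁ = 360° × 26/29.530 = 317.0°, f₁ = (1 − cos θ₁)/2 = 0.135.
θ₂ = 360° × 28/29.530 = 341.3°, f₂ = (1 − cos θ₂)/2 = 0.026.
Change = f₂ − f₁ = -0.108 → -11 percentage points.

-11 pp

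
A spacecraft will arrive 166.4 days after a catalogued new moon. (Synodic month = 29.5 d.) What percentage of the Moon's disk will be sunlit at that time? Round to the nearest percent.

82%

166.4/29.5 = 5.641 lunations, so 5 complete cycles and 18.90 d into the next.
Elongation θ = 360° × 18.90/29.5 ≈ 230.6°.
cos 230.6° = (-0.634), so f = (1 − (-0.634))/2 = 0.817, so 82%.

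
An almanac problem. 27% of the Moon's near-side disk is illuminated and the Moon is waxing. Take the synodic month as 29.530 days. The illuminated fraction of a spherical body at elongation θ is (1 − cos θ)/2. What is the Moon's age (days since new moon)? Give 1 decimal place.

5.1 days

cos θ = 1 − 2f = 0.460, giving a principal value of 62.6°.
Before full moon the principal value applies: θ = 62.6°.
Age = 29.530 × 62.6°/360° ≈ 5.14 days.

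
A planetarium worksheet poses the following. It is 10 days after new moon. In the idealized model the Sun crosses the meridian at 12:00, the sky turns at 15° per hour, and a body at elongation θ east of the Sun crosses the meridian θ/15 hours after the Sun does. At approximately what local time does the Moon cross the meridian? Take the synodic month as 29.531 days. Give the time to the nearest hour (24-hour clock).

20:00

Phase angle: θ = 360°·(10 d)/(29.531 d) = 121.9°.
The Moon trails the Sun by θ/15 = 121.9/15 ≈ 8.13 hours.
12:00 + 8.13 h ≈ 20:08 → 20:00 to the nearest hour.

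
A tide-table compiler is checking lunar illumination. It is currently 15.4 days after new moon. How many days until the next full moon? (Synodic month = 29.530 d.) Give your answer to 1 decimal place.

Full moon is 0.5 of the way through the cycle: age 0.5 × 29.530 = 14.765 d.
Already past this cycle's full moon; the next is at 14.765 + 29.530 = 44.295 d, so 44.295 − 15.4 = 28.895 days.

28.9 days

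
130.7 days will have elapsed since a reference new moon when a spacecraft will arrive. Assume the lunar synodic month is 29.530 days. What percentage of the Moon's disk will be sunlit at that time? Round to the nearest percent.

130.7/29.530 = 4.426 lunations, so 4 complete cycles and 12.58 d into the next.
The Moon has covered 12.58/29.530 of its cycle, so θ ≈ 360° × 12.58/29.530 = 153.4°.
Illuminated fraction = (1 − cos 153.4°)/2 = (1 − (-0.894))/2 ≈ 0.947, so 95%.

95%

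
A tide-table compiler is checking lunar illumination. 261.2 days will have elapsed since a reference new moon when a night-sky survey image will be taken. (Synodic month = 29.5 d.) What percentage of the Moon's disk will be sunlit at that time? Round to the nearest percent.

Reduce mod P: 261.2 − 8×29.5 = 25.20 d into the current lunation.
Elongation θ = 360° × 25.20/29.5 ≈ 307.5°.
cos 307.5° = 0.609, so f = (1 − 0.609)/2 = 0.195, so 20%.

20%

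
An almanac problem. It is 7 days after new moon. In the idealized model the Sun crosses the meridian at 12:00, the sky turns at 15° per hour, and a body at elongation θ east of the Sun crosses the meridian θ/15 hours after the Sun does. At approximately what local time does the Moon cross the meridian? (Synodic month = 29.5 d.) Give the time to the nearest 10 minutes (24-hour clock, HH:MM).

17:40

Phase angle: θ = 360°·(7 d)/(29.5 d) = 85.4°.
Delay after the Sun = 85.4° / (15°/h) ≈ 5.69 h.
12:00 + 5.695 h ≈ 17:42 → 17:40 to the nearest ten minutes.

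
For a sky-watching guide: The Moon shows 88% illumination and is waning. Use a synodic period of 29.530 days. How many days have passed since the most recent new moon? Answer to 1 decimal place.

18.1 days

Invert f = (1 − cos θ)/2 to get cos θ = 1 − 2(0.88) = -0.760, hence θ₀ = arccos -0.760 = 139.5°.
A waning Moon lies in 180°–360°, so θ = 360° − 139.5° = 220.5°.
At 360°/29.530 d per day, 220.5° corresponds to 18.09 days.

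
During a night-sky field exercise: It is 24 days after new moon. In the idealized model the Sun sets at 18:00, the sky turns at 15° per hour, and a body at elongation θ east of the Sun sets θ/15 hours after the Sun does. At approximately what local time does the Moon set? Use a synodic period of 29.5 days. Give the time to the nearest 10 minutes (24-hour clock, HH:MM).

13:30

Elongation θ = 360° × 24/29.5 ≈ 292.9°.
Delay after the Sun = 292.9° / (15°/h) ≈ 19.53 h.
18:00 + 19.525 h ≈ 13:32 → 13:30 to the nearest ten minutes.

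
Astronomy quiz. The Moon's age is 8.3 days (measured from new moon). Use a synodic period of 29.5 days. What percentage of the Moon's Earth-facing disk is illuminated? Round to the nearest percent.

60%

Elongation θ = 360° × 8.3/29.5 ≈ 101.3°.
With cos θ = (-0.196), the lit fraction is (1 − (-0.196))/2 ≈ 0.598, so 60%.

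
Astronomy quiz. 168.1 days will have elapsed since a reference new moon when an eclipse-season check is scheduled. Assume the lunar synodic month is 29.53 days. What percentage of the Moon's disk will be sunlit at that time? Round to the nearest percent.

68%

168.1/29.53 = 5.693 lunations, so 5 complete cycles and 20.45 d into the next.
Elongation θ = 360° × 20.45/29.53 ≈ 249.3°.
Illuminated fraction = (1 − cos 249.3°)/2 = (1 − (-0.353))/2 ≈ 0.677, so 68%.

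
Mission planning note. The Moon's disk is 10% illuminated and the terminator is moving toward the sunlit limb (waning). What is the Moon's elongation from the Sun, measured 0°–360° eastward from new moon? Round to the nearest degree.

323°

From f = (1 − cos θ)/2: cos θ = 1 − 2×0.10 = 0.800; arccos → 36.9°.
Waning ⇒ past full, so θ = 360° − 36.9° = 323.1°.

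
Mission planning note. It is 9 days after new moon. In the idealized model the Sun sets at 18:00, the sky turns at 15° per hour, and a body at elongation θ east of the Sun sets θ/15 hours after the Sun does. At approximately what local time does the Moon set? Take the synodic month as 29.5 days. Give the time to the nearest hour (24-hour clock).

Phase angle: θ = 360°·(9 d)/(29.5 d) = 109.8°.
At 15° of sky rotation per hour, 109.8° corresponds to a 7.32 h lag.
18:00 + 7.32 h ≈ 01:19 → 01:00 to the nearest hour.

01:00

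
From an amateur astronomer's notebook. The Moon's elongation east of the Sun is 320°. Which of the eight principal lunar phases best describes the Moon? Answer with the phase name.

320° lies in the waning crescent sector of the 8-phase cycle.

waning crescent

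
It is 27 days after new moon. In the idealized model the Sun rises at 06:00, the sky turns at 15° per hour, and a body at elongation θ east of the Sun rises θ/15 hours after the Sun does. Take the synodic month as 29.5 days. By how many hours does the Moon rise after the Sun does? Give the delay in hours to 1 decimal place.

22.0 h

Phase angle: θ = 360°·(27 d)/(29.5 d) = 329.5°.
At 15° of sky rotation per hour, 329.5° corresponds to a 21.97 h lag.
So the Moon rises 21.97 h after the Sun.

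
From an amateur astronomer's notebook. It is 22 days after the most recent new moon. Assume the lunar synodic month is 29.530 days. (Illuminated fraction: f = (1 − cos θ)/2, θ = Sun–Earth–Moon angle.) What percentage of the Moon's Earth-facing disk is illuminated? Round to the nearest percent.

52%

Elongation θ = 360° × 22/29.530 ≈ 268.2°.
cos 268.2° = (-0.031), so f = (1 − (-0.031))/2 = 0.516, so 52%.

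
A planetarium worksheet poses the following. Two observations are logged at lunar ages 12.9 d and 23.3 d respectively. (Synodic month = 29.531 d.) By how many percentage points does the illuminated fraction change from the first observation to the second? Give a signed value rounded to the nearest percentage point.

-58 pp

First observation: θ = 360°·12.9/29.531 = 157.3°, so f = 0.961.
Second observation: θ = 284.0°, f = 0.379.
Δf = 0.379 − 0.961 = -0.582, i.e. -58 pp.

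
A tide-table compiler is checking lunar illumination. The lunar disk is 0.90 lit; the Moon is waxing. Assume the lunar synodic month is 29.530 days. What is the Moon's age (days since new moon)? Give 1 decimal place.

11.7 days

From f = (1 − cos θ)/2: cos θ = 1 − 2×0.90 = -0.800; arccos → 143.1°.
Before full moon the principal value applies: θ = 143.1°.
Age = 29.530 × 143.1°/360° ≈ 11.74 days.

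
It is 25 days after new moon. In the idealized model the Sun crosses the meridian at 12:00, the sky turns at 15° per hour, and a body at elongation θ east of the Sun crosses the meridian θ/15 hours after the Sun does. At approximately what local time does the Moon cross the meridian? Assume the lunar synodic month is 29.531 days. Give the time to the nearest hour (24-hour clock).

Elongation θ = 360° × 25/29.531 ≈ 304.8°.
The Moon trails the Sun by θ/15 = 304.8/15 ≈ 20.32 hours.
12:00 + 20.32 h ≈ 08:19 → 08:00 to the nearest hour.

08:00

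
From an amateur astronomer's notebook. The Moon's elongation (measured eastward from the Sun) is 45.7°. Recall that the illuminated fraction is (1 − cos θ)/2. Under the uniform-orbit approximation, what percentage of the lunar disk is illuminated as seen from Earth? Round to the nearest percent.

15%

Half-versine of 45.7°: (1 − 0.698)/2 = 0.151, i.e. 15%.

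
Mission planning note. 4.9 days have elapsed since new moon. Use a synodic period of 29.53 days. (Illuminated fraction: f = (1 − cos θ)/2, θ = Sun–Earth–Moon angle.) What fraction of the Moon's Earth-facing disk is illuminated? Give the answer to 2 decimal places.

0.25

Phase angle: θ = 360°·(4.9 d)/(29.53 d) = 59.7°.
With cos θ = 0.504, the lit fraction is (1 − 0.504)/2 ≈ 0.248.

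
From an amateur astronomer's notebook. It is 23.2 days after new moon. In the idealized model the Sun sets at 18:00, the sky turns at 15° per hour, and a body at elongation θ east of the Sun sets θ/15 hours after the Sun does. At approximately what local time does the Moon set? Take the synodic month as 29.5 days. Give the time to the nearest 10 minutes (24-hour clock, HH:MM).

12:50

Phase angle: θ = 360°·(23.2 d)/(29.5 d) = 283.1°.
At 15° of sky rotation per hour, 283.1° corresponds to a 18.87 h lag.
18:00 + 18.875 h ≈ 12:52 → 12:50 to the nearest ten minutes.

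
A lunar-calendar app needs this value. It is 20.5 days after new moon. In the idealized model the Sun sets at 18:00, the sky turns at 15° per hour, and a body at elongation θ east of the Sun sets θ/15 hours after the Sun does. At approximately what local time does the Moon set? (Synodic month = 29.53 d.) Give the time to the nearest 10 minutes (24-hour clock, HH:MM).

10:40

Phase angle: θ = 360°·(20.5 d)/(29.53 d) = 249.9°.
Delay after the Sun = 249.9° / (15°/h) ≈ 16.66 h.
18:00 + 16.661 h ≈ 10:40 → 10:40 to the nearest ten minutes.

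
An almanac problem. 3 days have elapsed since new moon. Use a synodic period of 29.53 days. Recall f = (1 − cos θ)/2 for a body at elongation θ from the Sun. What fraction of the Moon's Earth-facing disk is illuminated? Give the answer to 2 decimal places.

Elongation θ = 360° × 3/29.53 ≈ 36.6°.
Illuminated fraction = (1 − cos 36.6°)/2 = (1 − 0.803)/2 ≈ 0.098.

0.10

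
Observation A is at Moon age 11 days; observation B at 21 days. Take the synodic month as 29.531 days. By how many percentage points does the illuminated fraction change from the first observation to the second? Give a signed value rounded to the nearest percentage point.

θ₁ = 360° × 11/29.531 = 134.1°, f₁ = (1 − cos θ₁)/2 = 0.848.
θ₂ = 360° × 21/29.531 = 256.0°, f₂ = (1 − cos θ₂)/2 = 0.621.
Change = f₂ − f₁ = -0.227 → -23 percentage points.

-23 percentage points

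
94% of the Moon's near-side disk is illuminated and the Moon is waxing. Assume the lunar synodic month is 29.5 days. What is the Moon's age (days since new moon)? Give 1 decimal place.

12.4 days

cos θ = 1 − 2f = -0.880, giving a principal value of 151.6°.
Before full moon the principal value applies: θ = 151.6°.
Age = 29.5 × 151.6°/360° ≈ 12.43 days.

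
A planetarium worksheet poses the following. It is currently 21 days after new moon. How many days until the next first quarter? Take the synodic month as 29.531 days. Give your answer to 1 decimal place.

15.9 days

First quarter is 0.25 of the way through the cycle: age 0.25 × 29.531 = 7.383 d.
Already past this cycle's first quarter; the next is at 7.383 + 29.531 = 36.914 d, so 36.914 − 21 = 15.914 days.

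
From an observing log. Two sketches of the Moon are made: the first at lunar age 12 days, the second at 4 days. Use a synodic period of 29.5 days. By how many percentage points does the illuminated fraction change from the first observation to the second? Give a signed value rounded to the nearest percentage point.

First observation: θ = 360°·12/29.5 = 146.4°, so f = 0.917.
Second observation: θ = 48.8°, f = 0.171.
Δf = 0.171 − 0.917 = -0.746, i.e. -75 pp.

-75 percentage points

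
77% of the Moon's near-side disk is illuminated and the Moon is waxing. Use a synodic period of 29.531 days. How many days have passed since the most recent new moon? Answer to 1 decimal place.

10.1 days

From f = (1 − cos θ)/2: cos θ = 1 − 2×0.77 = -0.540; arccos → 122.7°.
Waxing ⇒ before full, so θ = 122.7°.
At 360°/29.531 d per day, 122.7° corresponds to 10.06 days.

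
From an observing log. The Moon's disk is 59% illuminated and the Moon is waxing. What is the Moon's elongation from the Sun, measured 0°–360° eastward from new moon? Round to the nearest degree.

100°

Invert f = (1 − cos θ)/2 to get cos θ = 1 − 2(0.59) = -0.180, hence θ₀ = arccos -0.180 = 100.4°.
Before full moon the principal value applies: θ = 100.4°.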